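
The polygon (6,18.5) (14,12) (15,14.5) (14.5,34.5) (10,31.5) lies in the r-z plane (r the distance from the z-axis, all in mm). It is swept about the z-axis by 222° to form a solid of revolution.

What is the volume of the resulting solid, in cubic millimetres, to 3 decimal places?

Volume = 5595.451 mm³

Profile (r,z), 5 vertices: (6,18.5) (14,12) (15,14.5) (14.5,34.5) (10,31.5)
edge 0: (6,18.5)→(14,12)  cross = 6·12 − 14·18.5 = -187.0000; (r_i+r_j)·cross = 20·-187.0000 = -3740.0000
edge 1: (14,12)→(15,14.5)  cross = 14·14.5 − 15·12 = 23.0000; (r_i+r_j)·cross = 29·23.0000 = 667.0000
edge 2: (15,14.5)→(14.5,34.5)  cross = 15·34.5 − 14.5·14.5 = 307.2500; (r_i+r_j)·cross = 29.5·307.2500 = 9063.8750
edge 3: (14.5,34.5)→(10,31.5)  cross = 14.5·31.5 − 10·34.5 = 111.7500; (r_i+r_j)·cross = 24.5·111.7500 = 2737.8750
edge 4: (10,31.5)→(6,18.5)  cross = 10·18.5 − 6·31.5 = -4.0000; (r_i+r_j)·cross = 16·-4.0000 = -64.0000
Σcross = 251.0000 → A = |Σcross|/2 = 125.5000 mm²
Σ(r_i+r_j)·cross = 8664.7500 → first moment M = |Σ|/6 = 1444.1250
R_c = M/A = 1444.1250/125.5000 = 11.5070 mm
θ = 222° = 3.874631 rad
V = θ·R_c·A = 3.874631·11.5070·125.5000 = 5595.451 mm³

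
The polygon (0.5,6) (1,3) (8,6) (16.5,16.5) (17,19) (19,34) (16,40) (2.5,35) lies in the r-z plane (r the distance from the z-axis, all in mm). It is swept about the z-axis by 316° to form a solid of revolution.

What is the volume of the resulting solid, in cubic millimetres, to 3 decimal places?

Volume = 23549.847 mm³

Profile (r,z), 8 vertices: (0.5,6) (1,3) (8,6) (16.5,16.5) (17,19) (19,34) (16,40) (2.5,35)
edge 0: (0.5,6)→(1,3)  cross = 0.5·3 − 1·6 = -4.5000; (r_i+r_j)·cross = 1.5·-4.5000 = -6.7500
edge 1: (1,3)→(8,6)  cross = 1·6 − 8·3 = -18.0000; (r_i+r_j)·cross = 9·-18.0000 = -162.0000
edge 2: (8,6)→(16.5,16.5)  cross = 8·16.5 − 16.5·6 = 33.0000; (r_i+r_j)·cross = 24.5·33.0000 = 808.5000
edge 3: (16.5,16.5)→(17,19)  cross = 16.5·19 − 17·16.5 = 33.0000; (r_i+r_j)·cross = 33.5·33.0000 = 1105.5000
edge 4: (17,19)→(19,34)  cross = 17·34 − 19·19 = 217.0000; (r_i+r_j)·cross = 36·217.0000 = 7812.0000
edge 5: (19,34)→(16,40)  cross = 19·40 − 16·34 = 216.0000; (r_i+r_j)·cross = 35·216.0000 = 7560.0000
edge 6: (16,40)→(2.5,35)  cross = 16·35 − 2.5·40 = 460.0000; (r_i+r_j)·cross = 18.5·460.0000 = 8510.0000
edge 7: (2.5,35)→(0.5,6)  cross = 2.5·6 − 0.5·35 = -2.5000; (r_i+r_j)·cross = 3·-2.5000 = -7.5000
Σcross = 934.0000 → A = |Σcross|/2 = 467.0000 mm²
Σ(r_i+r_j)·cross = 25619.7500 → first moment M = |Σ|/6 = 4269.9583
R_c = M/A = 4269.9583/467.0000 = 9.1434 mm
θ = 316° = 5.515240 rad
V = θ·R_c·A = 5.515240·9.1434·467.0000 = 23549.847 mm³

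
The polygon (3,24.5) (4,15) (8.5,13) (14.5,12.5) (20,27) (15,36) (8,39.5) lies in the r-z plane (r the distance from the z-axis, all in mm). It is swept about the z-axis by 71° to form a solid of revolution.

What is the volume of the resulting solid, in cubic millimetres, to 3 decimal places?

Profile (r,z), 7 vertices: (3,24.5) (4,15) (8.5,13) (14.5,12.5) (20,27) (15,36) (8,39.5)
edge 0: (3,24.5)→(4,15)  cross = 3·15 − 4·24.5 = -53.0000; (r_i+r_j)·cross = 7·-53.0000 = -371.0000
edge 1: (4,15)→(8.5,13)  cross = 4·13 − 8.5·15 = -75.5000; (r_i+r_j)·cross = 12.5·-75.5000 = -943.7500
edge 2: (8.5,13)→(14.5,12.5)  cross = 8.5·12.5 − 14.5·13 = -82.2500; (r_i+r_j)·cross = 23·-82.2500 = -1891.7500
edge 3: (14.5,12.5)→(20,27)  cross = 14.5·27 − 20·12.5 = 141.5000; (r_i+r_j)·cross = 34.5·141.5000 = 4881.7500
edge 4: (20,27)→(15,36)  cross = 20·36 − 15·27 = 315.0000; (r_i+r_j)·cross = 35·315.0000 = 11025.0000
edge 5: (15,36)→(8,39.5)  cross = 15·39.5 − 8·36 = 304.5000; (r_i+r_j)·cross = 23·304.5000 = 7003.5000
edge 6: (8,39.5)→(3,24.5)  cross = 8·24.5 − 3·39.5 = 77.5000; (r_i+r_j)·cross = 11·77.5000 = 852.5000
Σcross = 627.7500 → A = |Σcross|/2 = 313.8750 mm²
Σ(r_i+r_j)·cross = 20556.2500 → first moment M = |Σ|/6 = 3426.0417
R_c = M/A = 3426.0417/313.8750 = 10.9153 mm
θ = 71° = 1.239184 rad
V = θ·R_c·A = 1.239184·10.9153·313.8750 = 4245.495 mm³

Volume = 4245.495 mm³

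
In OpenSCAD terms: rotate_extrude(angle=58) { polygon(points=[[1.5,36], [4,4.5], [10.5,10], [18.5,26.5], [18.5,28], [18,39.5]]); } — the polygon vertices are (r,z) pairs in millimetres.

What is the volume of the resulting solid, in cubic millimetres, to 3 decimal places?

Volume = 3817.687 mm³

Profile (r,z), 6 vertices: (1.5,36) (4,4.5) (10.5,10) (18.5,26.5) (18.5,28) (18,39.5)
edge 0: (1.5,36)→(4,4.5)  cross = 1.5·4.5 − 4·36 = -137.2500; (r_i+r_j)·cross = 5.5·-137.2500 = -754.8750
edge 1: (4,4.5)→(10.5,10)  cross = 4·10 − 10.5·4.5 = -7.2500; (r_i+r_j)·cross = 14.5·-7.2500 = -105.1250
edge 2: (10.5,10)→(18.5,26.5)  cross = 10.5·26.5 − 18.5·10 = 93.2500; (r_i+r_j)·cross = 29·93.2500 = 2704.2500
edge 3: (18.5,26.5)→(18.5,28)  cross = 18.5·28 − 18.5·26.5 = 27.7500; (r_i+r_j)·cross = 37·27.7500 = 1026.7500
edge 4: (18.5,28)→(18,39.5)  cross = 18.5·39.5 − 18·28 = 226.7500; (r_i+r_j)·cross = 36.5·226.7500 = 8276.3750
edge 5: (18,39.5)→(1.5,36)  cross = 18·36 − 1.5·39.5 = 588.7500; (r_i+r_j)·cross = 19.5·588.7500 = 11480.6250
Σcross = 792.0000 → A = |Σcross|/2 = 396.0000 mm²
Σ(r_i+r_j)·cross = 22628.0000 → first moment M = |Σ|/6 = 3771.3333
R_c = M/A = 3771.3333/396.0000 = 9.5236 mm
θ = 58° = 1.012291 rad
V = θ·R_c·A = 1.012291·9.5236·396.0000 = 3817.687 mm³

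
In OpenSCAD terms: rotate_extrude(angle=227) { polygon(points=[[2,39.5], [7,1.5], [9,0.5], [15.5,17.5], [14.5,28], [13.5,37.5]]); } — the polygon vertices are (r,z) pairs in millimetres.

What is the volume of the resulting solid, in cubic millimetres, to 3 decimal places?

Profile (r,z), 6 vertices: (2,39.5) (7,1.5) (9,0.5) (15.5,17.5) (14.5,28) (13.5,37.5)
edge 0: (2,39.5)→(7,1.5)  cross = 2·1.5 − 7·39.5 = -273.5000; (r_i+r_j)·cross = 9·-273.5000 = -2461.5000
edge 1: (7,1.5)→(9,0.5)  cross = 7·0.5 − 9·1.5 = -10.0000; (r_i+r_j)·cross = 16·-10.0000 = -160.0000
edge 2: (9,0.5)→(15.5,17.5)  cross = 9·17.5 − 15.5·0.5 = 149.7500; (r_i+r_j)·cross = 24.5·149.7500 = 3668.8750
edge 3: (15.5,17.5)→(14.5,28)  cross = 15.5·28 − 14.5·17.5 = 180.2500; (r_i+r_j)·cross = 30·180.2500 = 5407.5000
edge 4: (14.5,28)→(13.5,37.5)  cross = 14.5·37.5 − 13.5·28 = 165.7500; (r_i+r_j)·cross = 28·165.7500 = 4641.0000
edge 5: (13.5,37.5)→(2,39.5)  cross = 13.5·39.5 − 2·37.5 = 458.2500; (r_i+r_j)·cross = 15.5·458.2500 = 7102.8750
Σcross = 670.5000 → A = |Σcross|/2 = 335.2500 mm²
Σ(r_i+r_j)·cross = 18198.7500 → first moment M = |Σ|/6 = 3033.1250
R_c = M/A = 3033.1250/335.2500 = 9.0474 mm
θ = 227° = 3.961897 rad
V = θ·R_c·A = 3.961897·9.0474·335.2500 = 12016.930 mm³

Volume = 12016.930 mm³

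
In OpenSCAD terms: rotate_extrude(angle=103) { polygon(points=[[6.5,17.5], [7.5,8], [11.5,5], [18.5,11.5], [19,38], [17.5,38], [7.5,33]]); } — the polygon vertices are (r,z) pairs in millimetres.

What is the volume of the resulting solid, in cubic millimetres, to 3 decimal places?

Profile (r,z), 7 vertices: (6.5,17.5) (7.5,8) (11.5,5) (18.5,11.5) (19,38) (17.5,38) (7.5,33)
edge 0: (6.5,17.5)→(7.5,8)  cross = 6.5·8 − 7.5·17.5 = -79.2500; (r_i+r_j)·cross = 14·-79.2500 = -1109.5000
edge 1: (7.5,8)→(11.5,5)  cross = 7.5·5 − 11.5·8 = -54.5000; (r_i+r_j)·cross = 19·-54.5000 = -1035.5000
edge 2: (11.5,5)→(18.5,11.5)  cross = 11.5·11.5 − 18.5·5 = 39.7500; (r_i+r_j)·cross = 30·39.7500 = 1192.5000
edge 3: (18.5,11.5)→(19,38)  cross = 18.5·38 − 19·11.5 = 484.5000; (r_i+r_j)·cross = 37.5·484.5000 = 18168.7500
edge 4: (19,38)→(17.5,38)  cross = 19·38 − 17.5·38 = 57.0000; (r_i+r_j)·cross = 36.5·57.0000 = 2080.5000
edge 5: (17.5,38)→(7.5,33)  cross = 17.5·33 − 7.5·38 = 292.5000; (r_i+r_j)·cross = 25·292.5000 = 7312.5000
edge 6: (7.5,33)→(6.5,17.5)  cross = 7.5·17.5 − 6.5·33 = -83.2500; (r_i+r_j)·cross = 14·-83.2500 = -1165.5000
Σcross = 656.7500 → A = |Σcross|/2 = 328.3750 mm²
Σ(r_i+r_j)·cross = 25443.7500 → first moment M = |Σ|/6 = 4240.6250
R_c = M/A = 4240.6250/328.3750 = 12.9140 mm
θ = 103° = 1.797689 rad
V = θ·R_c·A = 1.797689·12.9140·328.3750 = 7623.325 mm³

Volume = 7623.325 mm³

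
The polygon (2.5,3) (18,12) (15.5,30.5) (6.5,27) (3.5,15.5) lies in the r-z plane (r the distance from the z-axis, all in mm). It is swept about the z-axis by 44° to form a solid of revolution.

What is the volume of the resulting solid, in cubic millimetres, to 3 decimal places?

Profile (r,z), 5 vertices: (2.5,3) (18,12) (15.5,30.5) (6.5,27) (3.5,15.5)
edge 0: (2.5,3)→(18,12)  cross = 2.5·12 − 18·3 = -24.0000; (r_i+r_j)·cross = 20.5·-24.0000 = -492.0000
edge 1: (18,12)→(15.5,30.5)  cross = 18·30.5 − 15.5·12 = 363.0000; (r_i+r_j)·cross = 33.5·363.0000 = 12160.5000
edge 2: (15.5,30.5)→(6.5,27)  cross = 15.5·27 − 6.5·30.5 = 220.2500; (r_i+r_j)·cross = 22·220.2500 = 4845.5000
edge 3: (6.5,27)→(3.5,15.5)  cross = 6.5·15.5 − 3.5·27 = 6.2500; (r_i+r_j)·cross = 10·6.2500 = 62.5000
edge 4: (3.5,15.5)→(2.5,3)  cross = 3.5·3 − 2.5·15.5 = -28.2500; (r_i+r_j)·cross = 6·-28.2500 = -169.5000
Σcross = 537.2500 → A = |Σcross|/2 = 268.6250 mm²
Σ(r_i+r_j)·cross = 16407.0000 → first moment M = |Σ|/6 = 2734.5000
R_c = M/A = 2734.5000/268.6250 = 10.1796 mm
θ = 44° = 0.767945 rad
V = θ·R_c·A = 0.767945·10.1796·268.6250 = 2099.945 mm³

Volume = 2099.945 mm³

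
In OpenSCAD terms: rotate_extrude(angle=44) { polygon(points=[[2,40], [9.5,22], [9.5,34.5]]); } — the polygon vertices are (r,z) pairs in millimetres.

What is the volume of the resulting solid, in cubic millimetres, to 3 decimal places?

Volume = 251.982 mm³

Profile (r,z), 3 vertices: (2,40) (9.5,22) (9.5,34.5)
edge 0: (2,40)→(9.5,22)  cross = 2·22 − 9.5·40 = -336.0000; (r_i+r_j)·cross = 11.5·-336.0000 = -3864.0000
edge 1: (9.5,22)→(9.5,34.5)  cross = 9.5·34.5 − 9.5·22 = 118.7500; (r_i+r_j)·cross = 19·118.7500 = 2256.2500
edge 2: (9.5,34.5)→(2,40)  cross = 9.5·40 − 2·34.5 = 311.0000; (r_i+r_j)·cross = 11.5·311.0000 = 3576.5000
Σcross = 93.7500 → A = |Σcross|/2 = 46.8750 mm²
Σ(r_i+r_j)·cross = 1968.7500 → first moment M = |Σ|/6 = 328.1250
R_c = M/A = 328.1250/46.8750 = 7.0000 mm
θ = 44° = 0.767945 rad
V = θ·R_c·A = 0.767945·7.0000·46.8750 = 251.982 mm³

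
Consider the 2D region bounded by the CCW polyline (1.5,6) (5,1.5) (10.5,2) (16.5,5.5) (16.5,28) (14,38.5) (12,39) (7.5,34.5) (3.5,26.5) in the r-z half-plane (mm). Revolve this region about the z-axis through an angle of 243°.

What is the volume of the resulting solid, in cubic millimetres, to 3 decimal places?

Profile (r,z), 9 vertices: (1.5,6) (5,1.5) (10.5,2) (16.5,5.5) (16.5,28) (14,38.5) (12,39) (7.5,34.5) (3.5,26.5)
edge 0: (1.5,6)→(5,1.5)  cross = 1.5·1.5 − 5·6 = -27.7500; (r_i+r_j)·cross = 6.5·-27.7500 = -180.3750
edge 1: (5,1.5)→(10.5,2)  cross = 5·2 − 10.5·1.5 = -5.7500; (r_i+r_j)·cross = 15.5·-5.7500 = -89.1250
edge 2: (10.5,2)→(16.5,5.5)  cross = 10.5·5.5 − 16.5·2 = 24.7500; (r_i+r_j)·cross = 27·24.7500 = 668.2500
edge 3: (16.5,5.5)→(16.5,28)  cross = 16.5·28 − 16.5·5.5 = 371.2500; (r_i+r_j)·cross = 33·371.2500 = 12251.2500
edge 4: (16.5,28)→(14,38.5)  cross = 16.5·38.5 − 14·28 = 243.2500; (r_i+r_j)·cross = 30.5·243.2500 = 7419.1250
edge 5: (14,38.5)→(12,39)  cross = 14·39 − 12·38.5 = 84.0000; (r_i+r_j)·cross = 26·84.0000 = 2184.0000
edge 6: (12,39)→(7.5,34.5)  cross = 12·34.5 − 7.5·39 = 121.5000; (r_i+r_j)·cross = 19.5·121.5000 = 2369.2500
edge 7: (7.5,34.5)→(3.5,26.5)  cross = 7.5·26.5 − 3.5·34.5 = 78.0000; (r_i+r_j)·cross = 11·78.0000 = 858.0000
edge 8: (3.5,26.5)→(1.5,6)  cross = 3.5·6 − 1.5·26.5 = -18.7500; (r_i+r_j)·cross = 5·-18.7500 = -93.7500
Σcross = 870.5000 → A = |Σcross|/2 = 435.2500 mm²
Σ(r_i+r_j)·cross = 25386.6250 → first moment M = |Σ|/6 = 4231.1042
R_c = M/A = 4231.1042/435.2500 = 9.7211 mm
θ = 243° = 4.241150 rad
V = θ·R_c·A = 4.241150·9.7211·435.2500 = 17944.748 mm³

Volume = 17944.748 mm³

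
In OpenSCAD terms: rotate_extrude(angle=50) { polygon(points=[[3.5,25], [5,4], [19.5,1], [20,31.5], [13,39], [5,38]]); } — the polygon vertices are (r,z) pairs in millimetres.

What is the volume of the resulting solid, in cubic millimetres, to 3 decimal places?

Profile (r,z), 6 vertices: (3.5,25) (5,4) (19.5,1) (20,31.5) (13,39) (5,38)
edge 0: (3.5,25)→(5,4)  cross = 3.5·4 − 5·25 = -111.0000; (r_i+r_j)·cross = 8.5·-111.0000 = -943.5000
edge 1: (5,4)→(19.5,1)  cross = 5·1 − 19.5·4 = -73.0000; (r_i+r_j)·cross = 24.5·-73.0000 = -1788.5000
edge 2: (19.5,1)→(20,31.5)  cross = 19.5·31.5 − 20·1 = 594.2500; (r_i+r_j)·cross = 39.5·594.2500 = 23472.8750
edge 3: (20,31.5)→(13,39)  cross = 20·39 − 13·31.5 = 370.5000; (r_i+r_j)·cross = 33·370.5000 = 12226.5000
edge 4: (13,39)→(5,38)  cross = 13·38 − 5·39 = 299.0000; (r_i+r_j)·cross = 18·299.0000 = 5382.0000
edge 5: (5,38)→(3.5,25)  cross = 5·25 − 3.5·38 = -8.0000; (r_i+r_j)·cross = 8.5·-8.0000 = -68.0000
Σcross = 1071.7500 → A = |Σcross|/2 = 535.8750 mm²
Σ(r_i+r_j)·cross = 38281.3750 → first moment M = |Σ|/6 = 6380.2292
R_c = M/A = 6380.2292/535.8750 = 11.9062 mm
θ = 50° = 0.872665 rad
V = θ·R_c·A = 0.872665·11.9062·535.8750 = 5567.800 mm³

Volume = 5567.800 mm³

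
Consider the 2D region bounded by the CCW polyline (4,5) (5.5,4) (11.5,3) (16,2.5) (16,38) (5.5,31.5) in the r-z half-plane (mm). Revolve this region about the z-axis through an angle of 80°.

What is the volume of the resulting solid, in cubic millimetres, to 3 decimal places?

Volume = 5222.636 mm³

Profile (r,z), 6 vertices: (4,5) (5.5,4) (11.5,3) (16,2.5) (16,38) (5.5,31.5)
edge 0: (4,5)→(5.5,4)  cross = 4·4 − 5.5·5 = -11.5000; (r_i+r_j)·cross = 9.5·-11.5000 = -109.2500
edge 1: (5.5,4)→(11.5,3)  cross = 5.5·3 − 11.5·4 = -29.5000; (r_i+r_j)·cross = 17·-29.5000 = -501.5000
edge 2: (11.5,3)→(16,2.5)  cross = 11.5·2.5 − 16·3 = -19.2500; (r_i+r_j)·cross = 27.5·-19.2500 = -529.3750
edge 3: (16,2.5)→(16,38)  cross = 16·38 − 16·2.5 = 568.0000; (r_i+r_j)·cross = 32·568.0000 = 18176.0000
edge 4: (16,38)→(5.5,31.5)  cross = 16·31.5 − 5.5·38 = 295.0000; (r_i+r_j)·cross = 21.5·295.0000 = 6342.5000
edge 5: (5.5,31.5)→(4,5)  cross = 5.5·5 − 4·31.5 = -98.5000; (r_i+r_j)·cross = 9.5·-98.5000 = -935.7500
Σcross = 704.2500 → A = |Σcross|/2 = 352.1250 mm²
Σ(r_i+r_j)·cross = 22442.6250 → first moment M = |Σ|/6 = 3740.4375
R_c = M/A = 3740.4375/352.1250 = 10.6225 mm
θ = 80° = 1.396263 rad
V = θ·R_c·A = 1.396263·10.6225·352.1250 = 5222.636 mm³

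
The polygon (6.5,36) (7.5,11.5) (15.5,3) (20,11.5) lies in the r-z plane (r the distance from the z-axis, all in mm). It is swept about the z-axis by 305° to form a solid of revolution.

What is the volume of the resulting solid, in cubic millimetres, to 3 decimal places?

Profile (r,z), 4 vertices: (6.5,36) (7.5,11.5) (15.5,3) (20,11.5)
edge 0: (6.5,36)→(7.5,11.5)  cross = 6.5·11.5 − 7.5·36 = -195.2500; (r_i+r_j)·cross = 14·-195.2500 = -2733.5000
edge 1: (7.5,11.5)→(15.5,3)  cross = 7.5·3 − 15.5·11.5 = -155.7500; (r_i+r_j)·cross = 23·-155.7500 = -3582.2500
edge 2: (15.5,3)→(20,11.5)  cross = 15.5·11.5 − 20·3 = 118.2500; (r_i+r_j)·cross = 35.5·118.2500 = 4197.8750
edge 3: (20,11.5)→(6.5,36)  cross = 20·36 − 6.5·11.5 = 645.2500; (r_i+r_j)·cross = 26.5·645.2500 = 17099.1250
Σcross = 412.5000 → A = |Σcross|/2 = 206.2500 mm²
Σ(r_i+r_j)·cross = 14981.2500 → first moment M = |Σ|/6 = 2496.8750
R_c = M/A = 2496.8750/206.2500 = 12.1061 mm
θ = 305° = 5.323254 rad
V = θ·R_c·A = 5.323254·12.1061·206.2500 = 13291.500 mm³

Volume = 13291.500 mm³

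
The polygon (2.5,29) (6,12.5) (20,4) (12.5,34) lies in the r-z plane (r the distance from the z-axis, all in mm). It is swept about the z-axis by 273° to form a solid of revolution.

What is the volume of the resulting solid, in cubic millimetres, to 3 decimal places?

Volume = 13935.401 mm³

Profile (r,z), 4 vertices: (2.5,29) (6,12.5) (20,4) (12.5,34)
edge 0: (2.5,29)→(6,12.5)  cross = 2.5·12.5 − 6·29 = -142.7500; (r_i+r_j)·cross = 8.5·-142.7500 = -1213.3750
edge 1: (6,12.5)→(20,4)  cross = 6·4 − 20·12.5 = -226.0000; (r_i+r_j)·cross = 26·-226.0000 = -5876.0000
edge 2: (20,4)→(12.5,34)  cross = 20·34 − 12.5·4 = 630.0000; (r_i+r_j)·cross = 32.5·630.0000 = 20475.0000
edge 3: (12.5,34)→(2.5,29)  cross = 12.5·29 − 2.5·34 = 277.5000; (r_i+r_j)·cross = 15·277.5000 = 4162.5000
Σcross = 538.7500 → A = |Σcross|/2 = 269.3750 mm²
Σ(r_i+r_j)·cross = 17548.1250 → first moment M = |Σ|/6 = 2924.6875
R_c = M/A = 2924.6875/269.3750 = 10.8573 mm
θ = 273° = 4.764749 rad
V = θ·R_c·A = 4.764749·10.8573·269.3750 = 13935.401 mm³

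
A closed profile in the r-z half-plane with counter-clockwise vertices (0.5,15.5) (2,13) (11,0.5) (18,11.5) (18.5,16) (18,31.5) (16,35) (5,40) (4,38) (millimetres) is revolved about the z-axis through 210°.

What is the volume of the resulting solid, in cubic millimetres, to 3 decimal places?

Volume = 18031.367 mm³

Profile (r,z), 9 vertices: (0.5,15.5) (2,13) (11,0.5) (18,11.5) (18.5,16) (18,31.5) (16,35) (5,40) (4,38)
edge 0: (0.5,15.5)→(2,13)  cross = 0.5·13 − 2·15.5 = -24.5000; (r_i+r_j)·cross = 2.5·-24.5000 = -61.2500
edge 1: (2,13)→(11,0.5)  cross = 2·0.5 − 11·13 = -142.0000; (r_i+r_j)·cross = 13·-142.0000 = -1846.0000
edge 2: (11,0.5)→(18,11.5)  cross = 11·11.5 − 18·0.5 = 117.5000; (r_i+r_j)·cross = 29·117.5000 = 3407.5000
edge 3: (18,11.5)→(18.5,16)  cross = 18·16 − 18.5·11.5 = 75.2500; (r_i+r_j)·cross = 36.5·75.2500 = 2746.6250
edge 4: (18.5,16)→(18,31.5)  cross = 18.5·31.5 − 18·16 = 294.7500; (r_i+r_j)·cross = 36.5·294.7500 = 10758.3750
edge 5: (18,31.5)→(16,35)  cross = 18·35 − 16·31.5 = 126.0000; (r_i+r_j)·cross = 34·126.0000 = 4284.0000
edge 6: (16,35)→(5,40)  cross = 16·40 − 5·35 = 465.0000; (r_i+r_j)·cross = 21·465.0000 = 9765.0000
edge 7: (5,40)→(4,38)  cross = 5·38 − 4·40 = 30.0000; (r_i+r_j)·cross = 9·30.0000 = 270.0000
edge 8: (4,38)→(0.5,15.5)  cross = 4·15.5 − 0.5·38 = 43.0000; (r_i+r_j)·cross = 4.5·43.0000 = 193.5000
Σcross = 985.0000 → A = |Σcross|/2 = 492.5000 mm²
Σ(r_i+r_j)·cross = 29517.7500 → first moment M = |Σ|/6 = 4919.6250
R_c = M/A = 4919.6250/492.5000 = 9.9891 mm
θ = 210° = 3.665191 rad
V = θ·R_c·A = 3.665191·9.9891·492.5000 = 18031.367 mm³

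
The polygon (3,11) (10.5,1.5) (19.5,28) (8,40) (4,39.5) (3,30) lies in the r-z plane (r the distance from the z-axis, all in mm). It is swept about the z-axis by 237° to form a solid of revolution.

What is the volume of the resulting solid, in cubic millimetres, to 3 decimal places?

Profile (r,z), 6 vertices: (3,11) (10.5,1.5) (19.5,28) (8,40) (4,39.5) (3,30)
edge 0: (3,11)→(10.5,1.5)  cross = 3·1.5 − 10.5·11 = -111.0000; (r_i+r_j)·cross = 13.5·-111.0000 = -1498.5000
edge 1: (10.5,1.5)→(19.5,28)  cross = 10.5·28 − 19.5·1.5 = 264.7500; (r_i+r_j)·cross = 30·264.7500 = 7942.5000
edge 2: (19.5,28)→(8,40)  cross = 19.5·40 − 8·28 = 556.0000; (r_i+r_j)·cross = 27.5·556.0000 = 15290.0000
edge 3: (8,40)→(4,39.5)  cross = 8·39.5 − 4·40 = 156.0000; (r_i+r_j)·cross = 12·156.0000 = 1872.0000
edge 4: (4,39.5)→(3,30)  cross = 4·30 − 3·39.5 = 1.5000; (r_i+r_j)·cross = 7·1.5000 = 10.5000
edge 5: (3,30)→(3,11)  cross = 3·11 − 3·30 = -57.0000; (r_i+r_j)·cross = 6·-57.0000 = -342.0000
Σcross = 810.2500 → A = |Σcross|/2 = 405.1250 mm²
Σ(r_i+r_j)·cross = 23274.5000 → first moment M = |Σ|/6 = 3879.0833
R_c = M/A = 3879.0833/405.1250 = 9.5750 mm
θ = 237° = 4.136430 rad
V = θ·R_c·A = 4.136430·9.5750·405.1250 = 16045.558 mm³

Volume = 16045.558 mm³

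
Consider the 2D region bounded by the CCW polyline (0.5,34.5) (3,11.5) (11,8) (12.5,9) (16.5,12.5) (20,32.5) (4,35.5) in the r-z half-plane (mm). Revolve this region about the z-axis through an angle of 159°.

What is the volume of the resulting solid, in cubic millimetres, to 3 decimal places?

Profile (r,z), 7 vertices: (0.5,34.5) (3,11.5) (11,8) (12.5,9) (16.5,12.5) (20,32.5) (4,35.5)
edge 0: (0.5,34.5)→(3,11.5)  cross = 0.5·11.5 − 3·34.5 = -97.7500; (r_i+r_j)·cross = 3.5·-97.7500 = -342.1250
edge 1: (3,11.5)→(11,8)  cross = 3·8 − 11·11.5 = -102.5000; (r_i+r_j)·cross = 14·-102.5000 = -1435.0000
edge 2: (11,8)→(12.5,9)  cross = 11·9 − 12.5·8 = -1.0000; (r_i+r_j)·cross = 23.5·-1.0000 = -23.5000
edge 3: (12.5,9)→(16.5,12.5)  cross = 12.5·12.5 − 16.5·9 = 7.7500; (r_i+r_j)·cross = 29·7.7500 = 224.7500
edge 4: (16.5,12.5)→(20,32.5)  cross = 16.5·32.5 − 20·12.5 = 286.2500; (r_i+r_j)·cross = 36.5·286.2500 = 10448.1250
edge 5: (20,32.5)→(4,35.5)  cross = 20·35.5 − 4·32.5 = 580.0000; (r_i+r_j)·cross = 24·580.0000 = 13920.0000
edge 6: (4,35.5)→(0.5,34.5)  cross = 4·34.5 − 0.5·35.5 = 120.2500; (r_i+r_j)·cross = 4.5·120.2500 = 541.1250
Σcross = 793.0000 → A = |Σcross|/2 = 396.5000 mm²
Σ(r_i+r_j)·cross = 23333.3750 → first moment M = |Σ|/6 = 3888.8958
R_c = M/A = 3888.8958/396.5000 = 9.8081 mm
θ = 159° = 2.775074 rad
V = θ·R_c·A = 2.775074·9.8081·396.5000 = 10791.972 mm³

Volume = 10791.972 mm³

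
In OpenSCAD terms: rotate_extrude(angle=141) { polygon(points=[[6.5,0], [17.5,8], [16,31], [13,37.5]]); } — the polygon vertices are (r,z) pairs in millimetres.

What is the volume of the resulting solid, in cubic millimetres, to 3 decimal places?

Profile (r,z), 4 vertices: (6.5,0) (17.5,8) (16,31) (13,37.5)
edge 0: (6.5,0)→(17.5,8)  cross = 6.5·8 − 17.5·0 = 52.0000; (r_i+r_j)·cross = 24·52.0000 = 1248.0000
edge 1: (17.5,8)→(16,31)  cross = 17.5·31 − 16·8 = 414.5000; (r_i+r_j)·cross = 33.5·414.5000 = 13885.7500
edge 2: (16,31)→(13,37.5)  cross = 16·37.5 − 13·31 = 197.0000; (r_i+r_j)·cross = 29·197.0000 = 5713.0000
edge 3: (13,37.5)→(6.5,0)  cross = 13·0 − 6.5·37.5 = -243.7500; (r_i+r_j)·cross = 19.5·-243.7500 = -4753.1250
Σcross = 419.7500 → A = |Σcross|/2 = 209.8750 mm²
Σ(r_i+r_j)·cross = 16093.6250 → first moment M = |Σ|/6 = 2682.2708
R_c = M/A = 2682.2708/209.8750 = 12.7803 mm
θ = 141° = 2.460914 rad
V = θ·R_c·A = 2.460914·12.7803·209.8750 = 6600.839 mm³

Volume = 6600.839 mm³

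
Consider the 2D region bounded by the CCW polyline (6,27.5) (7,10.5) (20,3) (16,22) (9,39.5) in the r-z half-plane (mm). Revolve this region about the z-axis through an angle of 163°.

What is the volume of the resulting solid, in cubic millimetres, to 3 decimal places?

Volume = 8692.551 mm³

Profile (r,z), 5 vertices: (6,27.5) (7,10.5) (20,3) (16,22) (9,39.5)
edge 0: (6,27.5)→(7,10.5)  cross = 6·10.5 − 7·27.5 = -129.5000; (r_i+r_j)·cross = 13·-129.5000 = -1683.5000
edge 1: (7,10.5)→(20,3)  cross = 7·3 − 20·10.5 = -189.0000; (r_i+r_j)·cross = 27·-189.0000 = -5103.0000
edge 2: (20,3)→(16,22)  cross = 20·22 − 16·3 = 392.0000; (r_i+r_j)·cross = 36·392.0000 = 14112.0000
edge 3: (16,22)→(9,39.5)  cross = 16·39.5 − 9·22 = 434.0000; (r_i+r_j)·cross = 25·434.0000 = 10850.0000
edge 4: (9,39.5)→(6,27.5)  cross = 9·27.5 − 6·39.5 = 10.5000; (r_i+r_j)·cross = 15·10.5000 = 157.5000
Σcross = 518.0000 → A = |Σcross|/2 = 259.0000 mm²
Σ(r_i+r_j)·cross = 18333.0000 → first moment M = |Σ|/6 = 3055.5000
R_c = M/A = 3055.5000/259.0000 = 11.7973 mm
θ = 163° = 2.844887 rad
V = θ·R_c·A = 2.844887·11.7973·259.0000 = 8692.551 mm³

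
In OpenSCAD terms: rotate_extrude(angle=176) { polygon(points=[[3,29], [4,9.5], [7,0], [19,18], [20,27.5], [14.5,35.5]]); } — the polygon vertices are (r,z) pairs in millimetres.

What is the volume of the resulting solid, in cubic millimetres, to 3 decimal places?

Profile (r,z), 6 vertices: (3,29) (4,9.5) (7,0) (19,18) (20,27.5) (14.5,35.5)
edge 0: (3,29)→(4,9.5)  cross = 3·9.5 − 4·29 = -87.5000; (r_i+r_j)·cross = 7·-87.5000 = -612.5000
edge 1: (4,9.5)→(7,0)  cross = 4·0 − 7·9.5 = -66.5000; (r_i+r_j)·cross = 11·-66.5000 = -731.5000
edge 2: (7,0)→(19,18)  cross = 7·18 − 19·0 = 126.0000; (r_i+r_j)·cross = 26·126.0000 = 3276.0000
edge 3: (19,18)→(20,27.5)  cross = 19·27.5 − 20·18 = 162.5000; (r_i+r_j)·cross = 39·162.5000 = 6337.5000
edge 4: (20,27.5)→(14.5,35.5)  cross = 20·35.5 − 14.5·27.5 = 311.2500; (r_i+r_j)·cross = 34.5·311.2500 = 10738.1250
edge 5: (14.5,35.5)→(3,29)  cross = 14.5·29 − 3·35.5 = 314.0000; (r_i+r_j)·cross = 17.5·314.0000 = 5495.0000
Σcross = 759.7500 → A = |Σcross|/2 = 379.8750 mm²
Σ(r_i+r_j)·cross = 24502.6250 → first moment M = |Σ|/6 = 4083.7708
R_c = M/A = 4083.7708/379.8750 = 10.7503 mm
θ = 176° = 3.071779 rad
V = θ·R_c·A = 3.071779·10.7503·379.8750 = 12544.443 mm³

Volume = 12544.443 mm³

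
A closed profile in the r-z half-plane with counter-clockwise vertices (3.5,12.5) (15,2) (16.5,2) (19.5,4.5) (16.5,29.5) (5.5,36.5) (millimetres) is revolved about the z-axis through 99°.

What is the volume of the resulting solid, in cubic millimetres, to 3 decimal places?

Profile (r,z), 6 vertices: (3.5,12.5) (15,2) (16.5,2) (19.5,4.5) (16.5,29.5) (5.5,36.5)
edge 0: (3.5,12.5)→(15,2)  cross = 3.5·2 − 15·12.5 = -180.5000; (r_i+r_j)·cross = 18.5·-180.5000 = -3339.2500
edge 1: (15,2)→(16.5,2)  cross = 15·2 − 16.5·2 = -3.0000; (r_i+r_j)·cross = 31.5·-3.0000 = -94.5000
edge 2: (16.5,2)→(19.5,4.5)  cross = 16.5·4.5 − 19.5·2 = 35.2500; (r_i+r_j)·cross = 36·35.2500 = 1269.0000
edge 3: (19.5,4.5)→(16.5,29.5)  cross = 19.5·29.5 − 16.5·4.5 = 501.0000; (r_i+r_j)·cross = 36·501.0000 = 18036.0000
edge 4: (16.5,29.5)→(5.5,36.5)  cross = 16.5·36.5 − 5.5·29.5 = 440.0000; (r_i+r_j)·cross = 22·440.0000 = 9680.0000
edge 5: (5.5,36.5)→(3.5,12.5)  cross = 5.5·12.5 − 3.5·36.5 = -59.0000; (r_i+r_j)·cross = 9·-59.0000 = -531.0000
Σcross = 733.7500 → A = |Σcross|/2 = 366.8750 mm²
Σ(r_i+r_j)·cross = 25020.2500 → first moment M = |Σ|/6 = 4170.0417
R_c = M/A = 4170.0417/366.8750 = 11.3664 mm
θ = 99° = 1.727876 rad
V = θ·R_c·A = 1.727876·11.3664·366.8750 = 7205.315 mm³

Volume = 7205.315 mm³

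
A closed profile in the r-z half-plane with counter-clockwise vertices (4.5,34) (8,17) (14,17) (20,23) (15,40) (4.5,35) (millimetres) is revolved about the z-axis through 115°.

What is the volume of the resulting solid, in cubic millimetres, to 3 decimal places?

Profile (r,z), 6 vertices: (4.5,34) (8,17) (14,17) (20,23) (15,40) (4.5,35)
edge 0: (4.5,34)→(8,17)  cross = 4.5·17 − 8·34 = -195.5000; (r_i+r_j)·cross = 12.5·-195.5000 = -2443.7500
edge 1: (8,17)→(14,17)  cross = 8·17 − 14·17 = -102.0000; (r_i+r_j)·cross = 22·-102.0000 = -2244.0000
edge 2: (14,17)→(20,23)  cross = 14·23 − 20·17 = -18.0000; (r_i+r_j)·cross = 34·-18.0000 = -612.0000
edge 3: (20,23)→(15,40)  cross = 20·40 − 15·23 = 455.0000; (r_i+r_j)·cross = 35·455.0000 = 15925.0000
edge 4: (15,40)→(4.5,35)  cross = 15·35 − 4.5·40 = 345.0000; (r_i+r_j)·cross = 19.5·345.0000 = 6727.5000
edge 5: (4.5,35)→(4.5,34)  cross = 4.5·34 − 4.5·35 = -4.5000; (r_i+r_j)·cross = 9·-4.5000 = -40.5000
Σcross = 480.0000 → A = |Σcross|/2 = 240.0000 mm²
Σ(r_i+r_j)·cross = 17312.2500 → first moment M = |Σ|/6 = 2885.3750
R_c = M/A = 2885.3750/240.0000 = 12.0224 mm
θ = 115° = 2.007129 rad
V = θ·R_c·A = 2.007129·12.0224·240.0000 = 5791.319 mm³

Volume = 5791.319 mm³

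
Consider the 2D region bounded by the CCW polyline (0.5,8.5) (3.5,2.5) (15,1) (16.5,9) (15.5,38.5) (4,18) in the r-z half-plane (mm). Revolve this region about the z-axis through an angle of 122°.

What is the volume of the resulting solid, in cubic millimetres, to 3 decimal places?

Profile (r,z), 6 vertices: (0.5,8.5) (3.5,2.5) (15,1) (16.5,9) (15.5,38.5) (4,18)
edge 0: (0.5,8.5)→(3.5,2.5)  cross = 0.5·2.5 − 3.5·8.5 = -28.5000; (r_i+r_j)·cross = 4·-28.5000 = -114.0000
edge 1: (3.5,2.5)→(15,1)  cross = 3.5·1 − 15·2.5 = -34.0000; (r_i+r_j)·cross = 18.5·-34.0000 = -629.0000
edge 2: (15,1)→(16.5,9)  cross = 15·9 − 16.5·1 = 118.5000; (r_i+r_j)·cross = 31.5·118.5000 = 3732.7500
edge 3: (16.5,9)→(15.5,38.5)  cross = 16.5·38.5 − 15.5·9 = 495.7500; (r_i+r_j)·cross = 32·495.7500 = 15864.0000
edge 4: (15.5,38.5)→(4,18)  cross = 15.5·18 − 4·38.5 = 125.0000; (r_i+r_j)·cross = 19.5·125.0000 = 2437.5000
edge 5: (4,18)→(0.5,8.5)  cross = 4·8.5 − 0.5·18 = 25.0000; (r_i+r_j)·cross = 4.5·25.0000 = 112.5000
Σcross = 701.7500 → A = |Σcross|/2 = 350.8750 mm²
Σ(r_i+r_j)·cross = 21403.7500 → first moment M = |Σ|/6 = 3567.2917
R_c = M/A = 3567.2917/350.8750 = 10.1668 mm
θ = 122° = 2.129302 rad
V = θ·R_c·A = 2.129302·10.1668·350.8750 = 7595.840 mm³

Volume = 7595.840 mm³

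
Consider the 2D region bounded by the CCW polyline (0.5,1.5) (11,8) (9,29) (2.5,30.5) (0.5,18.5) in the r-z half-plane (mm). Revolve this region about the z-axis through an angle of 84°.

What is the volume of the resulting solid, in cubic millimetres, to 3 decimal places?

Profile (r,z), 5 vertices: (0.5,1.5) (11,8) (9,29) (2.5,30.5) (0.5,18.5)
edge 0: (0.5,1.5)→(11,8)  cross = 0.5·8 − 11·1.5 = -12.5000; (r_i+r_j)·cross = 11.5·-12.5000 = -143.7500
edge 1: (11,8)→(9,29)  cross = 11·29 − 9·8 = 247.0000; (r_i+r_j)·cross = 20·247.0000 = 4940.0000
edge 2: (9,29)→(2.5,30.5)  cross = 9·30.5 − 2.5·29 = 202.0000; (r_i+r_j)·cross = 11.5·202.0000 = 2323.0000
edge 3: (2.5,30.5)→(0.5,18.5)  cross = 2.5·18.5 − 0.5·30.5 = 31.0000; (r_i+r_j)·cross = 3·31.0000 = 93.0000
edge 4: (0.5,18.5)→(0.5,1.5)  cross = 0.5·1.5 − 0.5·18.5 = -8.5000; (r_i+r_j)·cross = 1·-8.5000 = -8.5000
Σcross = 459.0000 → A = |Σcross|/2 = 229.5000 mm²
Σ(r_i+r_j)·cross = 7203.7500 → first moment M = |Σ|/6 = 1200.6250
R_c = M/A = 1200.6250/229.5000 = 5.2315 mm
θ = 84° = 1.466077 rad
V = θ·R_c·A = 1.466077·5.2315·229.5000 = 1760.208 mm³

Volume = 1760.208 mm³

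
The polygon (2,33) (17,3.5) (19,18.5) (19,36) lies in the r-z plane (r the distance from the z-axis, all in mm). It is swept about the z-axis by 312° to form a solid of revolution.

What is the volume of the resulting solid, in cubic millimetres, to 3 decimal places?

Profile (r,z), 4 vertices: (2,33) (17,3.5) (19,18.5) (19,36)
edge 0: (2,33)→(17,3.5)  cross = 2·3.5 − 17·33 = -554.0000; (r_i+r_j)·cross = 19·-554.0000 = -10526.0000
edge 1: (17,3.5)→(19,18.5)  cross = 17·18.5 − 19·3.5 = 248.0000; (r_i+r_j)·cross = 36·248.0000 = 8928.0000
edge 2: (19,18.5)→(19,36)  cross = 19·36 − 19·18.5 = 332.5000; (r_i+r_j)·cross = 38·332.5000 = 12635.0000
edge 3: (19,36)→(2,33)  cross = 19·33 − 2·36 = 555.0000; (r_i+r_j)·cross = 21·555.0000 = 11655.0000
Σcross = 581.5000 → A = |Σcross|/2 = 290.7500 mm²
Σ(r_i+r_j)·cross = 22692.0000 → first moment M = |Σ|/6 = 3782.0000
R_c = M/A = 3782.0000/290.7500 = 13.0077 mm
θ = 312° = 5.445427 rad
V = θ·R_c·A = 5.445427·13.0077·290.7500 = 20594.606 mm³

Volume = 20594.606 mm³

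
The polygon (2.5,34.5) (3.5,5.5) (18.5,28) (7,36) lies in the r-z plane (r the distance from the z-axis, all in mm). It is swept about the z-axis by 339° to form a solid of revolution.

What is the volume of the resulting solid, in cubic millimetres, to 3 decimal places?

Profile (r,z), 4 vertices: (2.5,34.5) (3.5,5.5) (18.5,28) (7,36)
edge 0: (2.5,34.5)→(3.5,5.5)  cross = 2.5·5.5 − 3.5·34.5 = -107.0000; (r_i+r_j)·cross = 6·-107.0000 = -642.0000
edge 1: (3.5,5.5)→(18.5,28)  cross = 3.5·28 − 18.5·5.5 = -3.7500; (r_i+r_j)·cross = 22·-3.7500 = -82.5000
edge 2: (18.5,28)→(7,36)  cross = 18.5·36 − 7·28 = 470.0000; (r_i+r_j)·cross = 25.5·470.0000 = 11985.0000
edge 3: (7,36)→(2.5,34.5)  cross = 7·34.5 − 2.5·36 = 151.5000; (r_i+r_j)·cross = 9.5·151.5000 = 1439.2500
Σcross = 510.7500 → A = |Σcross|/2 = 255.3750 mm²
Σ(r_i+r_j)·cross = 12699.7500 → first moment M = |Σ|/6 = 2116.6250
R_c = M/A = 2116.6250/255.3750 = 8.2883 mm
θ = 339° = 5.916666 rad
V = θ·R_c·A = 5.916666·8.2883·255.3750 = 12523.364 mm³

Volume = 12523.364 mm³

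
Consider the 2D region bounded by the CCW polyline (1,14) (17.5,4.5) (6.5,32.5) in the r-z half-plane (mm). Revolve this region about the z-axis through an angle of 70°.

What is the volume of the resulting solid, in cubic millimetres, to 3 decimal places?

Profile (r,z), 3 vertices: (1,14) (17.5,4.5) (6.5,32.5)
edge 0: (1,14)→(17.5,4.5)  cross = 1·4.5 − 17.5·14 = -240.5000; (r_i+r_j)·cross = 18.5·-240.5000 = -4449.2500
edge 1: (17.5,4.5)→(6.5,32.5)  cross = 17.5·32.5 − 6.5·4.5 = 539.5000; (r_i+r_j)·cross = 24·539.5000 = 12948.0000
edge 2: (6.5,32.5)→(1,14)  cross = 6.5·14 − 1·32.5 = 58.5000; (r_i+r_j)·cross = 7.5·58.5000 = 438.7500
Σcross = 357.5000 → A = |Σcross|/2 = 178.7500 mm²
Σ(r_i+r_j)·cross = 8937.5000 → first moment M = |Σ|/6 = 1489.5833
R_c = M/A = 1489.5833/178.7500 = 8.3333 mm
θ = 70° = 1.221730 rad
V = θ·R_c·A = 1.221730·8.3333·178.7500 = 1819.869 mm³

Volume = 1819.869 mm³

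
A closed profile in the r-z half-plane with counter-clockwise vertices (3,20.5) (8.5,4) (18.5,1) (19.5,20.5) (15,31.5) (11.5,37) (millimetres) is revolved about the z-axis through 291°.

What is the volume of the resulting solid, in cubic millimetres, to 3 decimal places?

Volume = 23308.591 mm³

Profile (r,z), 6 vertices: (3,20.5) (8.5,4) (18.5,1) (19.5,20.5) (15,31.5) (11.5,37)
edge 0: (3,20.5)→(8.5,4)  cross = 3·4 − 8.5·20.5 = -162.2500; (r_i+r_j)·cross = 11.5·-162.2500 = -1865.8750
edge 1: (8.5,4)→(18.5,1)  cross = 8.5·1 − 18.5·4 = -65.5000; (r_i+r_j)·cross = 27·-65.5000 = -1768.5000
edge 2: (18.5,1)→(19.5,20.5)  cross = 18.5·20.5 − 19.5·1 = 359.7500; (r_i+r_j)·cross = 38·359.7500 = 13670.5000
edge 3: (19.5,20.5)→(15,31.5)  cross = 19.5·31.5 − 15·20.5 = 306.7500; (r_i+r_j)·cross = 34.5·306.7500 = 10582.8750
edge 4: (15,31.5)→(11.5,37)  cross = 15·37 − 11.5·31.5 = 192.7500; (r_i+r_j)·cross = 26.5·192.7500 = 5107.8750
edge 5: (11.5,37)→(3,20.5)  cross = 11.5·20.5 − 3·37 = 124.7500; (r_i+r_j)·cross = 14.5·124.7500 = 1808.8750
Σcross = 756.2500 → A = |Σcross|/2 = 378.1250 mm²
Σ(r_i+r_j)·cross = 27535.7500 → first moment M = |Σ|/6 = 4589.2917
R_c = M/A = 4589.2917/378.1250 = 12.1370 mm
θ = 291° = 5.078908 rad
V = θ·R_c·A = 5.078908·12.1370·378.1250 = 23308.591 mm³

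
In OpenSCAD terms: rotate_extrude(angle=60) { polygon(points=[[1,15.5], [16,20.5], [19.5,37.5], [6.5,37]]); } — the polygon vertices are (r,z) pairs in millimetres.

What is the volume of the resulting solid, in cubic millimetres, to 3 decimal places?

Volume = 2817.136 mm³

Profile (r,z), 4 vertices: (1,15.5) (16,20.5) (19.5,37.5) (6.5,37)
edge 0: (1,15.5)→(16,20.5)  cross = 1·20.5 − 16·15.5 = -227.5000; (r_i+r_j)·cross = 17·-227.5000 = -3867.5000
edge 1: (16,20.5)→(19.5,37.5)  cross = 16·37.5 − 19.5·20.5 = 200.2500; (r_i+r_j)·cross = 35.5·200.2500 = 7108.8750
edge 2: (19.5,37.5)→(6.5,37)  cross = 19.5·37 − 6.5·37.5 = 477.7500; (r_i+r_j)·cross = 26·477.7500 = 12421.5000
edge 3: (6.5,37)→(1,15.5)  cross = 6.5·15.5 − 1·37 = 63.7500; (r_i+r_j)·cross = 7.5·63.7500 = 478.1250
Σcross = 514.2500 → A = |Σcross|/2 = 257.1250 mm²
Σ(r_i+r_j)·cross = 16141.0000 → first moment M = |Σ|/6 = 2690.1667
R_c = M/A = 2690.1667/257.1250 = 10.4625 mm
θ = 60° = 1.047198 rad
V = θ·R_c·A = 1.047198·10.4625·257.1250 = 2817.136 mm³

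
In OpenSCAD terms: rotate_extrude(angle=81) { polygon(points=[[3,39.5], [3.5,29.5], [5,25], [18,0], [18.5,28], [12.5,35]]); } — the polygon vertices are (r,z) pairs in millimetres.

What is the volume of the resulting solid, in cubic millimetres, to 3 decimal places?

Profile (r,z), 6 vertices: (3,39.5) (3.5,29.5) (5,25) (18,0) (18.5,28) (12.5,35)
edge 0: (3,39.5)→(3.5,29.5)  cross = 3·29.5 − 3.5·39.5 = -49.7500; (r_i+r_j)·cross = 6.5·-49.7500 = -323.3750
edge 1: (3.5,29.5)→(5,25)  cross = 3.5·25 − 5·29.5 = -60.0000; (r_i+r_j)·cross = 8.5·-60.0000 = -510.0000
edge 2: (5,25)→(18,0)  cross = 5·0 − 18·25 = -450.0000; (r_i+r_j)·cross = 23·-450.0000 = -10350.0000
edge 3: (18,0)→(18.5,28)  cross = 18·28 − 18.5·0 = 504.0000; (r_i+r_j)·cross = 36.5·504.0000 = 18396.0000
edge 4: (18.5,28)→(12.5,35)  cross = 18.5·35 − 12.5·28 = 297.5000; (r_i+r_j)·cross = 31·297.5000 = 9222.5000
edge 5: (12.5,35)→(3,39.5)  cross = 12.5·39.5 − 3·35 = 388.7500; (r_i+r_j)·cross = 15.5·388.7500 = 6025.6250
Σcross = 630.5000 → A = |Σcross|/2 = 315.2500 mm²
Σ(r_i+r_j)·cross = 22460.7500 → first moment M = |Σ|/6 = 3743.4583
R_c = M/A = 3743.4583/315.2500 = 11.8746 mm
θ = 81° = 1.413717 rad
V = θ·R_c·A = 1.413717·11.8746·315.2500 = 5292.190 mm³

Volume = 5292.190 mm³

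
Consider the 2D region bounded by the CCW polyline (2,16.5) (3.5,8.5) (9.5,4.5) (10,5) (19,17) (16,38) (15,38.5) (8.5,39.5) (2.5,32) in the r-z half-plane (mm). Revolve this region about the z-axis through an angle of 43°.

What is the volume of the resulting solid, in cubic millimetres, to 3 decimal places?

Profile (r,z), 9 vertices: (2,16.5) (3.5,8.5) (9.5,4.5) (10,5) (19,17) (16,38) (15,38.5) (8.5,39.5) (2.5,32)
edge 0: (2,16.5)→(3.5,8.5)  cross = 2·8.5 − 3.5·16.5 = -40.7500; (r_i+r_j)·cross = 5.5·-40.7500 = -224.1250
edge 1: (3.5,8.5)→(9.5,4.5)  cross = 3.5·4.5 − 9.5·8.5 = -65.0000; (r_i+r_j)·cross = 13·-65.0000 = -845.0000
edge 2: (9.5,4.5)→(10,5)  cross = 9.5·5 − 10·4.5 = 2.5000; (r_i+r_j)·cross = 19.5·2.5000 = 48.7500
edge 3: (10,5)→(19,17)  cross = 10·17 − 19·5 = 75.0000; (r_i+r_j)·cross = 29·75.0000 = 2175.0000
edge 4: (19,17)→(16,38)  cross = 19·38 − 16·17 = 450.0000; (r_i+r_j)·cross = 35·450.0000 = 15750.0000
edge 5: (16,38)→(15,38.5)  cross = 16·38.5 − 15·38 = 46.0000; (r_i+r_j)·cross = 31·46.0000 = 1426.0000
edge 6: (15,38.5)→(8.5,39.5)  cross = 15·39.5 − 8.5·38.5 = 265.2500; (r_i+r_j)·cross = 23.5·265.2500 = 6233.3750
edge 7: (8.5,39.5)→(2.5,32)  cross = 8.5·32 − 2.5·39.5 = 173.2500; (r_i+r_j)·cross = 11·173.2500 = 1905.7500
edge 8: (2.5,32)→(2,16.5)  cross = 2.5·16.5 − 2·32 = -22.7500; (r_i+r_j)·cross = 4.5·-22.7500 = -102.3750
Σcross = 883.5000 → A = |Σcross|/2 = 441.7500 mm²
Σ(r_i+r_j)·cross = 26367.3750 → first moment M = |Σ|/6 = 4394.5625
R_c = M/A = 4394.5625/441.7500 = 9.9481 mm
θ = 43° = 0.750492 rad
V = θ·R_c·A = 0.750492·9.9481·441.7500 = 3298.082 mm³

Volume = 3298.082 mm³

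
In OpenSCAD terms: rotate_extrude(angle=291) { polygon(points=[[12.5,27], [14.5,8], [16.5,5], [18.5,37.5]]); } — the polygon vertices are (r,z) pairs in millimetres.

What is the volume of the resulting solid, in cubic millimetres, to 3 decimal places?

Volume = 8174.503 mm³

Profile (r,z), 4 vertices: (12.5,27) (14.5,8) (16.5,5) (18.5,37.5)
edge 0: (12.5,27)→(14.5,8)  cross = 12.5·8 − 14.5·27 = -291.5000; (r_i+r_j)·cross = 27·-291.5000 = -7870.5000
edge 1: (14.5,8)→(16.5,5)  cross = 14.5·5 − 16.5·8 = -59.5000; (r_i+r_j)·cross = 31·-59.5000 = -1844.5000
edge 2: (16.5,5)→(18.5,37.5)  cross = 16.5·37.5 − 18.5·5 = 526.2500; (r_i+r_j)·cross = 35·526.2500 = 18418.7500
edge 3: (18.5,37.5)→(12.5,27)  cross = 18.5·27 − 12.5·37.5 = 30.7500; (r_i+r_j)·cross = 31·30.7500 = 953.2500
Σcross = 206.0000 → A = |Σcross|/2 = 103.0000 mm²
Σ(r_i+r_j)·cross = 9657.0000 → first moment M = |Σ|/6 = 1609.5000
R_c = M/A = 1609.5000/103.0000 = 15.6262 mm
θ = 291° = 5.078908 rad
V = θ·R_c·A = 5.078908·15.6262·103.0000 = 8174.503 mm³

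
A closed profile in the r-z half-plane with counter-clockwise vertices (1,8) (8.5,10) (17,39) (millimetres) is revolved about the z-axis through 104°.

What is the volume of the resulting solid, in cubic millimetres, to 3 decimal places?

Profile (r,z), 3 vertices: (1,8) (8.5,10) (17,39)
edge 0: (1,8)→(8.5,10)  cross = 1·10 − 8.5·8 = -58.0000; (r_i+r_j)·cross = 9.5·-58.0000 = -551.0000
edge 1: (8.5,10)→(17,39)  cross = 8.5·39 − 17·10 = 161.5000; (r_i+r_j)·cross = 25.5·161.5000 = 4118.2500
edge 2: (17,39)→(1,8)  cross = 17·8 − 1·39 = 97.0000; (r_i+r_j)·cross = 18·97.0000 = 1746.0000
Σcross = 200.5000 → A = |Σcross|/2 = 100.2500 mm²
Σ(r_i+r_j)·cross = 5313.2500 → first moment M = |Σ|/6 = 885.5417
R_c = M/A = 885.5417/100.2500 = 8.8333 mm
θ = 104° = 1.815142 rad
V = θ·R_c·A = 1.815142·8.8333·100.2500 = 1607.384 mm³

Volume = 1607.384 mm³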